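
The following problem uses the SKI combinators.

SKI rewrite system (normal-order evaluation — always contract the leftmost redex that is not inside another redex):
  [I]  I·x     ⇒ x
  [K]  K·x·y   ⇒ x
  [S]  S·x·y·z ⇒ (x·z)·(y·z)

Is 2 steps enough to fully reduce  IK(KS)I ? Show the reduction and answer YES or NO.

  start: IK(KS)I
  [1] K(KS)I
  [2] KS

Answer: YES — reaches normal form KS in 2 ≤ 2 steps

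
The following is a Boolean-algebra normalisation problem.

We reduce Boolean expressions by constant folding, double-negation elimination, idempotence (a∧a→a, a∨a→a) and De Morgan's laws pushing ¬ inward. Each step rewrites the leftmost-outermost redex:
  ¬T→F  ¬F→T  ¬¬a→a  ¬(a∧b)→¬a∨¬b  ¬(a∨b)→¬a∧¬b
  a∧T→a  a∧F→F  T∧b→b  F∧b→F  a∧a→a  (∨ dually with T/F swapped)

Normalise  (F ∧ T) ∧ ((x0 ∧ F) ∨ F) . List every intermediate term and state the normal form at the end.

  start: (F ∧ T) ∧ ((x0 ∧ F) ∨ F)
  →1  F ∧ ((x0 ∧ F) ∨ F)
  →2  F

Answer: normal form = F  (in 2 steps)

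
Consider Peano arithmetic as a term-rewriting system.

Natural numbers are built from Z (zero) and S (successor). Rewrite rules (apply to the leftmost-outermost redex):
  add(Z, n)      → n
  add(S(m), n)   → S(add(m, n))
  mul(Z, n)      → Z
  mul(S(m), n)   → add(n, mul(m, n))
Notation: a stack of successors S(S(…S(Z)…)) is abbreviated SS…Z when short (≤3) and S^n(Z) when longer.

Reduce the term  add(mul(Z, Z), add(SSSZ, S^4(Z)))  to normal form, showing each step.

Answer: normal form = S^7(Z)  (in 6 steps)

Derivation:
  start: add(mul(Z, Z), add(SSSZ, S^4(Z)))
  →1  add(Z, add(SSSZ, S^4(Z)))
  →2  add(SSSZ, S^4(Z))
  →3  S(add(SSZ, S^4(Z)))
  →4  S(S(add(SZ, S^4(Z))))
  →5  S(S(S(add(Z, S^4(Z)))))
  →6  S^7(Z)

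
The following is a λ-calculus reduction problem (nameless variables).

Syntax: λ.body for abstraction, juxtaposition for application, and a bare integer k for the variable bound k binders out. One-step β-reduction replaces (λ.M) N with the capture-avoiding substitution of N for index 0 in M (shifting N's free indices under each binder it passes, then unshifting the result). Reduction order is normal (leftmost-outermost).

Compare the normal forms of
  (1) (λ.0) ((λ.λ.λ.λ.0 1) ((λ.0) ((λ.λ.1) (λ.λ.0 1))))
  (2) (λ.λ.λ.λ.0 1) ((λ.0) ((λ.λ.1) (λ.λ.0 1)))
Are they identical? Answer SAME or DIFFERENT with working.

Term A:
  start: (λ.0) ((λ.λ.λ.λ.0 1) ((λ.0) ((λ.λ.1) (λ.λ.0 1))))
  step 1: (λ.λ.λ.λ.0 1) ((λ.0) ((λ.λ.1) (λ.λ.0 1)))
  step 2: λ.λ.λ.0 1

Term B:
  start: (λ.λ.λ.λ.0 1) ((λ.0) ((λ.λ.1) (λ.λ.0 1)))
  step 1: λ.λ.λ.0 1

Answer: SAME — A ⇓ λ.λ.λ.0 1, B ⇓ λ.λ.λ.0 1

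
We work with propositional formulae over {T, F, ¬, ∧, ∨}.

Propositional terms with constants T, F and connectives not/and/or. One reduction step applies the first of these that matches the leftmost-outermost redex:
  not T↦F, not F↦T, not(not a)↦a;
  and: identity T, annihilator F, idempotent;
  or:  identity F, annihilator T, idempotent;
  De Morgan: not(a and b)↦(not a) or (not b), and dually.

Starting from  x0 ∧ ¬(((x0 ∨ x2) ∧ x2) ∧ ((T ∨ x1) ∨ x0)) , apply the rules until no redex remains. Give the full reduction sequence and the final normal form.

Answer: normal form = x0 ∧ ((¬x0 ∧ ¬x2) ∨ ¬x2)  (in 9 steps)

Working:
  start: x0 ∧ ¬(((x0 ∨ x2) ∧ x2) ∧ ((T ∨ x1) ∨ x0))
  [1] x0 ∧ (¬((x0 ∨ x2) ∧ x2) ∨ ¬((T ∨ x1) ∨ x0))
  [2] x0 ∧ ((¬(x0 ∨ x2) ∨ ¬x2) ∨ ¬((T ∨ x1) ∨ x0))
  [3] x0 ∧ (((¬x0 ∧ ¬x2) ∨ ¬x2) ∨ ¬((T ∨ x1) ∨ x0))
  [4] x0 ∧ (((¬x0 ∧ ¬x2) ∨ ¬x2) ∨ (¬(T ∨ x1) ∧ ¬x0))
  [5] x0 ∧ (((¬x0 ∧ ¬x2) ∨ ¬x2) ∨ ((¬T ∧ ¬x1) ∧ ¬x0))
  [6] x0 ∧ (((¬x0 ∧ ¬x2) ∨ ¬x2) ∨ ((F ∧ ¬x1) ∧ ¬x0))
  [7] x0 ∧ (((¬x0 ∧ ¬x2) ∨ ¬x2) ∨ (F ∧ ¬x0))
  [8] x0 ∧ (((¬x0 ∧ ¬x2) ∨ ¬x2) ∨ F)
  [9] x0 ∧ ((¬x0 ∧ ¬x2) ∨ ¬x2)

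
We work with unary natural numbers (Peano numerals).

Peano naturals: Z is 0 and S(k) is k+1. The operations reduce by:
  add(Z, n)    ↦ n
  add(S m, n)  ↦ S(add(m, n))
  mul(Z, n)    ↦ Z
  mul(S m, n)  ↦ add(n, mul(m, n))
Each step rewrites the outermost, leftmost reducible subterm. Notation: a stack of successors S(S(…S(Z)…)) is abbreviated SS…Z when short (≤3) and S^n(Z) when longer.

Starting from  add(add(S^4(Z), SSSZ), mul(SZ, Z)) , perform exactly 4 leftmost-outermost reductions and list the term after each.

  start: add(add(S^4(Z), SSSZ), mul(SZ, Z))
  step 1: add(S(add(SSSZ, SSSZ)), mul(SZ, Z))
  step 2: S(add(add(SSSZ, SSSZ), mul(SZ, Z)))
  step 3: S(add(S(add(SSZ, SSSZ)), mul(SZ, Z)))
  step 4: S(S(add(add(SSZ, SSSZ), mul(SZ, Z))))

Answer: after 4 steps: S(S(add(add(SSZ, SSSZ), mul(SZ, Z))))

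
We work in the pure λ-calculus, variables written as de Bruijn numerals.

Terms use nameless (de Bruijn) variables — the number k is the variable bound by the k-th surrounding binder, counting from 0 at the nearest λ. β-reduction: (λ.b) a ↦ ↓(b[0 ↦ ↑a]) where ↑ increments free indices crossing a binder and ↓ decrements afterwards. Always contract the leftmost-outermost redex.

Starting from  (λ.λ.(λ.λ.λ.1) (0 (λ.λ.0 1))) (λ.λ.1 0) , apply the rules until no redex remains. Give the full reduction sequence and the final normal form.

  start: (λ.λ.(λ.λ.λ.1) (0 (λ.λ.0 1))) (λ.λ.1 0)
  step 1: λ.(λ.λ.λ.1) (0 (λ.λ.0 1))
  step 2: λ.λ.λ.1

Answer: normal form = λ.λ.λ.1  (in 2 steps)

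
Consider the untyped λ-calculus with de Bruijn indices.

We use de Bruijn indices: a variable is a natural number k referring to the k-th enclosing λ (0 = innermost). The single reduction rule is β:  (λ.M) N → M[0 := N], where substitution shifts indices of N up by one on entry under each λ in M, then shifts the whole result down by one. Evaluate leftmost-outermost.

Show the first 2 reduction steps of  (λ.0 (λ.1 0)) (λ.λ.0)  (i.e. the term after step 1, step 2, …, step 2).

Answer: after 2 steps: λ.0

Derivation:
  start: (λ.0 (λ.1 0)) (λ.λ.0)
  [1] (λ.λ.0) (λ.(λ.λ.0) 0)
  [2] λ.0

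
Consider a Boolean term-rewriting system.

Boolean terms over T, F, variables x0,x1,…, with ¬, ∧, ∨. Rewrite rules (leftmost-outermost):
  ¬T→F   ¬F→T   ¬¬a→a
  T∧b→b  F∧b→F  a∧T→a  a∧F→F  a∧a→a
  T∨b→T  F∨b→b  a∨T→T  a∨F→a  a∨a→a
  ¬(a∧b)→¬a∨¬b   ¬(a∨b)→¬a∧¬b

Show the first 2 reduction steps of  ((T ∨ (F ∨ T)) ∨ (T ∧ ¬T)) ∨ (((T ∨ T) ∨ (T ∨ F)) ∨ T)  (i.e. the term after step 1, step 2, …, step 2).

Answer: after 2 steps: T ∨ (((T ∨ T) ∨ (T ∨ F)) ∨ T)

Reduction:
  start: ((T ∨ (F ∨ T)) ∨ (T ∧ ¬T)) ∨ (((T ∨ T) ∨ (T ∨ F)) ∨ T)
  step 1: (T ∨ (T ∧ ¬T)) ∨ (((T ∨ T) ∨ (T ∨ F)) ∨ T)
  step 2: T ∨ (((T ∨ T) ∨ (T ∨ F)) ∨ T)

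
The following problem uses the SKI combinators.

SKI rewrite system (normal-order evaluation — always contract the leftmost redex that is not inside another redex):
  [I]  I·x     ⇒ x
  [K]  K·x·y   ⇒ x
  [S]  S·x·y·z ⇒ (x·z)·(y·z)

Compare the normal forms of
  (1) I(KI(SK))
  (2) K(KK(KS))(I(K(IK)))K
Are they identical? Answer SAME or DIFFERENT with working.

Term A:
  start: I(KI(SK))
  step 1: KI(SK)
  step 2: I

Term B:
  start: K(KK(KS))(I(K(IK)))K
  step 1: KK(KS)K
  step 2: KK

Answer: DIFFERENT — A ⇓ I, B ⇓ KK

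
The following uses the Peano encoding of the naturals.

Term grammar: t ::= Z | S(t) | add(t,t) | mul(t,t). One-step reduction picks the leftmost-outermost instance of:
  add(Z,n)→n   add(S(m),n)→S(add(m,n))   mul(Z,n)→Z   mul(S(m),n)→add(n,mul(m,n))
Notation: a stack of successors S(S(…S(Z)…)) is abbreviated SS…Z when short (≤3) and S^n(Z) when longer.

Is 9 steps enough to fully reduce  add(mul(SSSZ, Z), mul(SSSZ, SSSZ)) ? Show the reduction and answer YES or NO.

Answer: NO — after 9 steps the term is add(SSSZ, mul(SSZ, SSSZ)), not yet normal

Reduction:
  start: add(mul(SSSZ, Z), mul(SSSZ, SSSZ))
  step 1: add(add(Z, mul(SSZ, Z)), mul(SSSZ, SSSZ))
  step 2: add(mul(SSZ, Z), mul(SSSZ, SSSZ))
  step 3: add(add(Z, mul(SZ, Z)), mul(SSSZ, SSSZ))
  step 4: add(mul(SZ, Z), mul(SSSZ, SSSZ))
  step 5: add(add(Z, mul(Z, Z)), mul(SSSZ, SSSZ))
  step 6: add(mul(Z, Z), mul(SSSZ, SSSZ))
  step 7: add(Z, mul(SSSZ, SSSZ))
  step 8: mul(SSSZ, SSSZ)
  step 9: add(SSSZ, mul(SSZ, SSSZ))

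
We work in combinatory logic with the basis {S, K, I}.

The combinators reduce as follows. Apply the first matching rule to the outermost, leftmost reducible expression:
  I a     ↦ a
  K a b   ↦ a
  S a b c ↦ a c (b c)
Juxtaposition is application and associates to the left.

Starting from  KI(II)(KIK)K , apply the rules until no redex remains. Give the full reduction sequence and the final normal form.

Answer: normal form = K  (in 4 steps)

Working:
  start: KI(II)(KIK)K
  step 1: I(KIK)K
  step 2: KIKK
  step 3: IK
  step 4: K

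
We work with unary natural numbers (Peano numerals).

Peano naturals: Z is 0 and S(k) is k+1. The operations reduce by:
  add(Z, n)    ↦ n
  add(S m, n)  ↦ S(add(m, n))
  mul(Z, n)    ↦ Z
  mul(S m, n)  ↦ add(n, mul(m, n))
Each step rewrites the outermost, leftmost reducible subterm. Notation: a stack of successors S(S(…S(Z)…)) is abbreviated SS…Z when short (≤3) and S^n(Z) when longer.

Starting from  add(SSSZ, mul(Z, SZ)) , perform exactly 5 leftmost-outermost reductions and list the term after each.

  start: add(SSSZ, mul(Z, SZ))
  [1] S(add(SSZ, mul(Z, SZ)))
  [2] S(S(add(SZ, mul(Z, SZ))))
  [3] S(S(S(add(Z, mul(Z, SZ)))))
  [4] S(S(S(mul(Z, SZ))))
  [5] SSSZ

Answer: after 5 steps: SSSZ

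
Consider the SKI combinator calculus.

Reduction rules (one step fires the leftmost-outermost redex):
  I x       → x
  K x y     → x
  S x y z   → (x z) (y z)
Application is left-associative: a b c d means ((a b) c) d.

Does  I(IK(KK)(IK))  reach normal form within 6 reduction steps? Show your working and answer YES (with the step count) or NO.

Answer: YES — reaches normal form KK in 3 ≤ 6 steps

Working:
  start: I(IK(KK)(IK))
  [1] IK(KK)(IK)
  [2] K(KK)(IK)
  [3] KK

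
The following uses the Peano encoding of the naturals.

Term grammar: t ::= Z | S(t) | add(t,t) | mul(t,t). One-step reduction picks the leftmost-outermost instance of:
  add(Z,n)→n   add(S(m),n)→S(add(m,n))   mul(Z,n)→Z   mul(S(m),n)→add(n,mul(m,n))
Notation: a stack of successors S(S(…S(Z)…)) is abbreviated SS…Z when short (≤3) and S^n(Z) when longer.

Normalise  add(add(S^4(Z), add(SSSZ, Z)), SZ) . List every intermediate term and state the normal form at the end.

  start: add(add(S^4(Z), add(SSSZ, Z)), SZ)
  step 1: add(S(add(SSSZ, add(SSSZ, Z))), SZ)
  step 2: S(add(add(SSSZ, add(SSSZ, Z)), SZ))
  step 3: S(add(S(add(SSZ, add(SSSZ, Z))), SZ))
  step 4: S(S(add(add(SSZ, add(SSSZ, Z)), SZ)))
  step 5: S(S(add(S(add(SZ, add(SSSZ, Z))), SZ)))
  step 6: S(S(S(add(add(SZ, add(SSSZ, Z)), SZ))))
  step 7: S(S(S(add(S(add(Z, add(SSSZ, Z))), SZ))))
  step 8: S(S(S(S(add(add(Z, add(SSSZ, Z)), SZ)))))
  step 9: S(S(S(S(add(add(SSSZ, Z), SZ)))))
  step 10: S(S(S(S(add(S(add(SSZ, Z)), SZ)))))
  step 11: S(S(S(S(S(add(add(SSZ, Z), SZ))))))
  step 12: S(S(S(S(S(add(S(add(SZ, Z)), SZ))))))
  step 13: S(S(S(S(S(S(add(add(SZ, Z), SZ)))))))
  step 14: S(S(S(S(S(S(add(S(add(Z, Z)), SZ)))))))
  step 15: S(S(S(S(S(S(S(add(add(Z, Z), SZ))))))))
  step 16: S(S(S(S(S(S(S(add(Z, SZ))))))))
  step 17: S^8(Z)

Answer: normal form = S^8(Z)  (in 17 steps)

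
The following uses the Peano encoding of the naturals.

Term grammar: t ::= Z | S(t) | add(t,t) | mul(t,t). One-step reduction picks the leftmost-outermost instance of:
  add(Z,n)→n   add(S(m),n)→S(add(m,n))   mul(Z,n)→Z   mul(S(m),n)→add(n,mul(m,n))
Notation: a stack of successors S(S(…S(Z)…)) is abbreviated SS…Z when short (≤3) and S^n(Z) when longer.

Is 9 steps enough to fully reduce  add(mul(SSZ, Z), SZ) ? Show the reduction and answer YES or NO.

  start: add(mul(SSZ, Z), SZ)
  →1  add(add(Z, mul(SZ, Z)), SZ)
  →2  add(mul(SZ, Z), SZ)
  →3  add(add(Z, mul(Z, Z)), SZ)
  →4  add(mul(Z, Z), SZ)
  →5  add(Z, SZ)
  →6  SZ

Answer: YES — reaches normal form SZ in 6 ≤ 9 steps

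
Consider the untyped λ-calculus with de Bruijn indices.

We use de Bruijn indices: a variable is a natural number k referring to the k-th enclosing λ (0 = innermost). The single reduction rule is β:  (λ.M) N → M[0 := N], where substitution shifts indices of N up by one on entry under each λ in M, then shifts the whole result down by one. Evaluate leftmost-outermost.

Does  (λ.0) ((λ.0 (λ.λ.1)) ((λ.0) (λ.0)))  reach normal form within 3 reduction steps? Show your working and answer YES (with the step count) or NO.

  start: (λ.0) ((λ.0 (λ.λ.1)) ((λ.0) (λ.0)))
  →1  (λ.0 (λ.λ.1)) ((λ.0) (λ.0))
  →2  (λ.0) (λ.0) (λ.λ.1)
  →3  (λ.0) (λ.λ.1)

Answer: NO — after 3 steps the term is (λ.0) (λ.λ.1), not yet normal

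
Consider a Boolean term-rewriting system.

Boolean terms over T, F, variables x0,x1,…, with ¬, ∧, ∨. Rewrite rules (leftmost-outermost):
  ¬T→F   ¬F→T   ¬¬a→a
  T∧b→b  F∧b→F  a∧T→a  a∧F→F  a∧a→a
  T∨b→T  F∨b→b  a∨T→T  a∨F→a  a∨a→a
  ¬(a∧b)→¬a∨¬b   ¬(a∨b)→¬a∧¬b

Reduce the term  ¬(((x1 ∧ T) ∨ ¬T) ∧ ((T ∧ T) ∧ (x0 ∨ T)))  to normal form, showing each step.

Answer: normal form = ¬x1  (in 16 steps)

Working:
  start: ¬(((x1 ∧ T) ∨ ¬T) ∧ ((T ∧ T) ∧ (x0 ∨ T)))
  [1] ¬((x1 ∧ T) ∨ ¬T) ∨ ¬((T ∧ T) ∧ (x0 ∨ T))
  [2] (¬(x1 ∧ T) ∧ ¬¬T) ∨ ¬((T ∧ T) ∧ (x0 ∨ T))
  [3] ((¬x1 ∨ ¬T) ∧ ¬¬T) ∨ ¬((T ∧ T) ∧ (x0 ∨ T))
  [4] ((¬x1 ∨ F) ∧ ¬¬T) ∨ ¬((T ∧ T) ∧ (x0 ∨ T))
  [5] (¬x1 ∧ ¬¬T) ∨ ¬((T ∧ T) ∧ (x0 ∨ T))
  [6] (¬x1 ∧ T) ∨ ¬((T ∧ T) ∧ (x0 ∨ T))
  [7] ¬x1 ∨ ¬((T ∧ T) ∧ (x0 ∨ T))
  [8] ¬x1 ∨ (¬(T ∧ T) ∨ ¬(x0 ∨ T))
  [9] ¬x1 ∨ ((¬T ∨ ¬T) ∨ ¬(x0 ∨ T))
  [10] ¬x1 ∨ (¬T ∨ ¬(x0 ∨ T))
  [11] ¬x1 ∨ (F ∨ ¬(x0 ∨ T))
  [12] ¬x1 ∨ ¬(x0 ∨ T)
  [13] ¬x1 ∨ (¬x0 ∧ ¬T)
  [14] ¬x1 ∨ (¬x0 ∧ F)
  [15] ¬x1 ∨ F
  [16] ¬x1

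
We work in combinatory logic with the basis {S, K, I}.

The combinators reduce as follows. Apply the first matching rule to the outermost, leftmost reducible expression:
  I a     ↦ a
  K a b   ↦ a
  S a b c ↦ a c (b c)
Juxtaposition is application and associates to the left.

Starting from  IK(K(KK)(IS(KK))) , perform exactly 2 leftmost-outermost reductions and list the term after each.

  start: IK(K(KK)(IS(KK)))
  →1  K(K(KK)(IS(KK)))
  →2  K(KK)

Answer: after 2 steps: K(KK)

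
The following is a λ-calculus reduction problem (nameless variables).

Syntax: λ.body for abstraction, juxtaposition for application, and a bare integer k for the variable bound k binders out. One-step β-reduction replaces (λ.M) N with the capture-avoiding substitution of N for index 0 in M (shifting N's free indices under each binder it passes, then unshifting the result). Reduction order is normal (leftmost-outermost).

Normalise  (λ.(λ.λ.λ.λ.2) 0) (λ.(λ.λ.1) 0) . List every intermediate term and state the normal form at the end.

Answer: normal form = λ.λ.λ.2  (in 2 steps)

Working:
  start: (λ.(λ.λ.λ.λ.2) 0) (λ.(λ.λ.1) 0)
  step 1: (λ.λ.λ.λ.2) (λ.(λ.λ.1) 0)
  step 2: λ.λ.λ.2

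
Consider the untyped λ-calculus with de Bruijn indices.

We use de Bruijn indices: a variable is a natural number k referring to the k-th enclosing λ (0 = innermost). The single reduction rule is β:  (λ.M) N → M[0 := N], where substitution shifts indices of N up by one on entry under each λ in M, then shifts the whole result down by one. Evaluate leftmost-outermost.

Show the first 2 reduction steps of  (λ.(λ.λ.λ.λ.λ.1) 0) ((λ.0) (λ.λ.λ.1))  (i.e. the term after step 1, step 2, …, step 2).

  start: (λ.(λ.λ.λ.λ.λ.1) 0) ((λ.0) (λ.λ.λ.1))
  [1] (λ.λ.λ.λ.λ.1) ((λ.0) (λ.λ.λ.1))
  [2] λ.λ.λ.λ.1

Answer: after 2 steps: λ.λ.λ.λ.1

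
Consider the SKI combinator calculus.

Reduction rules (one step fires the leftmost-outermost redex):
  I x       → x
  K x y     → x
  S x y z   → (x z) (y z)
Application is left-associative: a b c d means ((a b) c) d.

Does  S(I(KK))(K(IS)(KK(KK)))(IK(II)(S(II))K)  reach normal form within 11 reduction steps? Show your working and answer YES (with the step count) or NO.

  start: S(I(KK))(K(IS)(KK(KK)))(IK(II)(S(II))K)
  step 1: I(KK)(IK(II)(S(II))K)(K(IS)(KK(KK))(IK(II)(S(II))K))
  step 2: KK(IK(II)(S(II))K)(K(IS)(KK(KK))(IK(II)(S(II))K))
  step 3: K(K(IS)(KK(KK))(IK(II)(S(II))K))
  step 4: K(IS(IK(II)(S(II))K))
  step 5: K(S(IK(II)(S(II))K))
  step 6: K(S(K(II)(S(II))K))
  step 7: K(S(IIK))
  step 8: K(S(IK))
  step 9: K(SK)

Answer: YES — reaches normal form K(SK) in 9 ≤ 11 steps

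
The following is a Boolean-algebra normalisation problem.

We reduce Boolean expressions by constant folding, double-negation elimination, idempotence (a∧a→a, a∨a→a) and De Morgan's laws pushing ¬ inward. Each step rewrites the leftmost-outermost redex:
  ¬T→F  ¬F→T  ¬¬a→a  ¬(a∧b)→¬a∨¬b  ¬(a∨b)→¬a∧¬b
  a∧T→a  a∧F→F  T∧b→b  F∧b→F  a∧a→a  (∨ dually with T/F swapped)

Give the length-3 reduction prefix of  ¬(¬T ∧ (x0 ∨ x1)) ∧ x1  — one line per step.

Answer: after 3 steps: T ∧ x1

Reduction:
  start: ¬(¬T ∧ (x0 ∨ x1)) ∧ x1
  step 1: (¬¬T ∨ ¬(x0 ∨ x1)) ∧ x1
  step 2: (T ∨ ¬(x0 ∨ x1)) ∧ x1
  step 3: T ∧ x1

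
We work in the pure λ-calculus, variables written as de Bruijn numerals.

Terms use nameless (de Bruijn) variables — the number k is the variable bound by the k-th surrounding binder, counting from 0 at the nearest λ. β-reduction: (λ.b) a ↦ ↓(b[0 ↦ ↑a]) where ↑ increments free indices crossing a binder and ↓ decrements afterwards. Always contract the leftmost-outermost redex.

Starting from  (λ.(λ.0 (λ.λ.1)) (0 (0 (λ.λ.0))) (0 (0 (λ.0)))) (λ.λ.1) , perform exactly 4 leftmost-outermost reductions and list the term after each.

Answer: after 4 steps: (λ.λ.1) (λ.λ.0) ((λ.λ.1) ((λ.λ.1) (λ.0)))

Derivation:
  start: (λ.(λ.0 (λ.λ.1)) (0 (0 (λ.λ.0))) (0 (0 (λ.0)))) (λ.λ.1)
  [1] (λ.0 (λ.λ.1)) ((λ.λ.1) ((λ.λ.1) (λ.λ.0))) ((λ.λ.1) ((λ.λ.1) (λ.0)))
  [2] (λ.λ.1) ((λ.λ.1) (λ.λ.0)) (λ.λ.1) ((λ.λ.1) ((λ.λ.1) (λ.0)))
  [3] (λ.(λ.λ.1) (λ.λ.0)) (λ.λ.1) ((λ.λ.1) ((λ.λ.1) (λ.0)))
  [4] (λ.λ.1) (λ.λ.0) ((λ.λ.1) ((λ.λ.1) (λ.0)))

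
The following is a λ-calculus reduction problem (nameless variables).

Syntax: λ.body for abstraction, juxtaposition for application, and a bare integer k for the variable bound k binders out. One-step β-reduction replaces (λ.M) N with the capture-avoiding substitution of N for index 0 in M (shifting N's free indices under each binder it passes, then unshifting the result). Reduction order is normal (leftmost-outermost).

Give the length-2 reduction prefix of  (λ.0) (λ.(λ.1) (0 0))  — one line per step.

  start: (λ.0) (λ.(λ.1) (0 0))
  →1  λ.(λ.1) (0 0)
  →2  λ.0

Answer: after 2 steps: λ.0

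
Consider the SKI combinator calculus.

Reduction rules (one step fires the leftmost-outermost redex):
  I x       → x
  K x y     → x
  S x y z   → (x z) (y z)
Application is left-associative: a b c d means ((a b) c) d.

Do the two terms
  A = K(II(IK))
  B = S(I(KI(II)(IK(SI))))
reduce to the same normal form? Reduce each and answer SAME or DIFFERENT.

Answer: DIFFERENT — A ⇓ KK, B ⇓ S(K(SI))

Working:
Term A:
  start: K(II(IK))
  step 1: K(I(IK))
  step 2: K(IK)
  step 3: KK

Term B:
  start: S(I(KI(II)(IK(SI))))
  step 1: S(KI(II)(IK(SI)))
  step 2: S(I(IK(SI)))
  step 3: S(IK(SI))
  step 4: S(K(SI))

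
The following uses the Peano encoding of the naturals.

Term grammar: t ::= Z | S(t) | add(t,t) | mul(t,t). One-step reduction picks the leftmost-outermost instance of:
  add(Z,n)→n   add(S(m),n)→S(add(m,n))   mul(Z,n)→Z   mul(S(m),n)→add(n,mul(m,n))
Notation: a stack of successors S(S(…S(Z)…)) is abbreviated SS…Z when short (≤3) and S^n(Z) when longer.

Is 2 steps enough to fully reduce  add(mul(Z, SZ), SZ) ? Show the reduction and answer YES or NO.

  start: add(mul(Z, SZ), SZ)
  [1] add(Z, SZ)
  [2] SZ

Answer: YES — reaches normal form SZ in 2 ≤ 2 steps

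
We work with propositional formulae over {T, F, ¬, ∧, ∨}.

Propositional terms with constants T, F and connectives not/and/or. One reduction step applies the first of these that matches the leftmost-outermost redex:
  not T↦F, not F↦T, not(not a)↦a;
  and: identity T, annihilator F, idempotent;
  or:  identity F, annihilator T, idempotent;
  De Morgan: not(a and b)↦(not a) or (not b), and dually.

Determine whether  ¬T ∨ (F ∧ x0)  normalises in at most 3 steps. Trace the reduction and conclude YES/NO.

  start: ¬T ∨ (F ∧ x0)
  step 1: F ∨ (F ∧ x0)
  step 2: F ∧ x0
  step 3: F

Answer: YES — reaches normal form F in 3 ≤ 3 steps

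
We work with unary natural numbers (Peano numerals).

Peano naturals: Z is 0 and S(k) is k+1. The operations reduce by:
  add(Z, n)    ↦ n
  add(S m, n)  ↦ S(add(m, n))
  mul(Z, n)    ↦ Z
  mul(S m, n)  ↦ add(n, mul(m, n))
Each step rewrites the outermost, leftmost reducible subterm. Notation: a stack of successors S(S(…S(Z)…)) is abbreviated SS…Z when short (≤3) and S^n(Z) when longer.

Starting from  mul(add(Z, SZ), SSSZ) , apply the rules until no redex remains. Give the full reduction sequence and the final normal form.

Answer: normal form = SSSZ  (in 7 steps)

Working:
  start: mul(add(Z, SZ), SSSZ)
  step 1: mul(SZ, SSSZ)
  step 2: add(SSSZ, mul(Z, SSSZ))
  step 3: S(add(SSZ, mul(Z, SSSZ)))
  step 4: S(S(add(SZ, mul(Z, SSSZ))))
  step 5: S(S(S(add(Z, mul(Z, SSSZ)))))
  step 6: S(S(S(mul(Z, SSSZ))))
  step 7: SSSZ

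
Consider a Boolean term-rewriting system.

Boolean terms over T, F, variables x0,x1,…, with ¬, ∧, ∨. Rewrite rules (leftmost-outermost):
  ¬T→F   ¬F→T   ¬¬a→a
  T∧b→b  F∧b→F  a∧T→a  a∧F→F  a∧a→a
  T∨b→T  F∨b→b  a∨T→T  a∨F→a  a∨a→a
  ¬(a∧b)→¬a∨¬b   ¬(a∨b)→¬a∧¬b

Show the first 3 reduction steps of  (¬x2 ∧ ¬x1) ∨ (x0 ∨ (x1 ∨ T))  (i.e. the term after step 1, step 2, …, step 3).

Answer: after 3 steps: T

Reduction:
  start: (¬x2 ∧ ¬x1) ∨ (x0 ∨ (x1 ∨ T))
  [1] (¬x2 ∧ ¬x1) ∨ (x0 ∨ T)
  [2] (¬x2 ∧ ¬x1) ∨ T
  [3] T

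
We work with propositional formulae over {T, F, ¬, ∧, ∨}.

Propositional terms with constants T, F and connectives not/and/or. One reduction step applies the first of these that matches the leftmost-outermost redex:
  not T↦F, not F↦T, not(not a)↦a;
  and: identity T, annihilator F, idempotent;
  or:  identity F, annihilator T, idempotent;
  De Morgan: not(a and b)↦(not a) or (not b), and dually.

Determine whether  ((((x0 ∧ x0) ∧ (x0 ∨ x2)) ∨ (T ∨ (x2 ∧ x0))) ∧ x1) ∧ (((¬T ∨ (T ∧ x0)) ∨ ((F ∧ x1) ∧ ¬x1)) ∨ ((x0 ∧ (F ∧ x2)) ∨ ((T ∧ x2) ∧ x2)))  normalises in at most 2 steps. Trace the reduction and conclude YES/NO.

Answer: NO — after 2 steps the term is (((x0 ∧ (x0 ∨ x2)) ∨ T) ∧ x1) ∧ (((¬T ∨ (T ∧ x0)) ∨ ((F ∧ x1) ∧ ¬x1)) ∨ ((x0 ∧ (F ∧ x2)) ∨ ((T ∧ x2) ∧ x2))), not yet normal

Working:
  start: ((((x0 ∧ x0) ∧ (x0 ∨ x2)) ∨ (T ∨ (x2 ∧ x0))) ∧ x1) ∧ (((¬T ∨ (T ∧ x0)) ∨ ((F ∧ x1) ∧ ¬x1)) ∨ ((x0 ∧ (F ∧ x2)) ∨ ((T ∧ x2) ∧ x2)))
  [1] (((x0 ∧ (x0 ∨ x2)) ∨ (T ∨ (x2 ∧ x0))) ∧ x1) ∧ (((¬T ∨ (T ∧ x0)) ∨ ((F ∧ x1) ∧ ¬x1)) ∨ ((x0 ∧ (F ∧ x2)) ∨ ((T ∧ x2) ∧ x2)))
  [2] (((x0 ∧ (x0 ∨ x2)) ∨ T) ∧ x1) ∧ (((¬T ∨ (T ∧ x0)) ∨ ((F ∧ x1) ∧ ¬x1)) ∨ ((x0 ∧ (F ∧ x2)) ∨ ((T ∧ x2) ∧ x2)))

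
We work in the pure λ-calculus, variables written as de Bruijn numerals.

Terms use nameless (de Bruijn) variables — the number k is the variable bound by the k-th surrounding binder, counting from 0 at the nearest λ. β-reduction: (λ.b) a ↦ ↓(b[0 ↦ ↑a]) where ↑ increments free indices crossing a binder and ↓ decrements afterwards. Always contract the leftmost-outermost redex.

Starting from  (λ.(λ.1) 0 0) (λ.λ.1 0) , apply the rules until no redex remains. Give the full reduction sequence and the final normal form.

  start: (λ.(λ.1) 0 0) (λ.λ.1 0)
  →1  (λ.λ.λ.1 0) (λ.λ.1 0) (λ.λ.1 0)
  →2  (λ.λ.1 0) (λ.λ.1 0)
  →3  λ.(λ.λ.1 0) 0
  →4  λ.λ.1 0

Answer: normal form = λ.λ.1 0  (in 4 steps)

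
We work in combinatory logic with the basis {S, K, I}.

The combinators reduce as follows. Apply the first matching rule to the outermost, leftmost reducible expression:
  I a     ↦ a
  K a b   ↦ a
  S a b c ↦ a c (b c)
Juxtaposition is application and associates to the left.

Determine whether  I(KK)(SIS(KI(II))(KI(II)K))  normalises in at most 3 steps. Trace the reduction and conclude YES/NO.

  start: I(KK)(SIS(KI(II))(KI(II)K))
  →1  KK(SIS(KI(II))(KI(II)K))
  →2  K

Answer: YES — reaches normal form K in 2 ≤ 3 steps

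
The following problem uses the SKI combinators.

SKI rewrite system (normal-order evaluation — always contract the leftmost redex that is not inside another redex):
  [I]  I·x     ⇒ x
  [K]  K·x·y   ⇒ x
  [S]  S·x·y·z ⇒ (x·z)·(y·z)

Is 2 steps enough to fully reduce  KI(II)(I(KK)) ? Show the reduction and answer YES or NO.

  start: KI(II)(I(KK))
  →1  I(I(KK))
  →2  I(KK)

Answer: NO — after 2 steps the term is I(KK), not yet normal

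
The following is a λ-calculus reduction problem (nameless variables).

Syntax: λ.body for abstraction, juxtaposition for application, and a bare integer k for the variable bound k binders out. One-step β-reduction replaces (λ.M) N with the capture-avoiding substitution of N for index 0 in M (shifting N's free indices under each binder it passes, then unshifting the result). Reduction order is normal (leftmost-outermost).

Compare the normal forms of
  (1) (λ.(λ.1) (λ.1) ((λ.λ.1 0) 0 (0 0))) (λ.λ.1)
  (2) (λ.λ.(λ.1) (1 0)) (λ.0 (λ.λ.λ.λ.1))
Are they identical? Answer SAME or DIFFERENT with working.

Answer: DIFFERENT — A ⇓ λ.λ.λ.λ.λ.1, B ⇓ λ.0

Reduction:
Term A:
  start: (λ.(λ.1) (λ.1) ((λ.λ.1 0) 0 (0 0))) (λ.λ.1)
  →1  (λ.λ.λ.1) (λ.λ.λ.1) ((λ.λ.1 0) (λ.λ.1) ((λ.λ.1) (λ.λ.1)))
  →2  (λ.λ.1) ((λ.λ.1 0) (λ.λ.1) ((λ.λ.1) (λ.λ.1)))
  →3  λ.(λ.λ.1 0) (λ.λ.1) ((λ.λ.1) (λ.λ.1))
  →4  λ.(λ.(λ.λ.1) 0) ((λ.λ.1) (λ.λ.1))
  →5  λ.(λ.λ.1) ((λ.λ.1) (λ.λ.1))
  →6  λ.λ.(λ.λ.1) (λ.λ.1)
  →7  λ.λ.λ.λ.λ.1

Term B:
  start: (λ.λ.(λ.1) (1 0)) (λ.0 (λ.λ.λ.λ.1))
  →1  λ.(λ.1) ((λ.0 (λ.λ.λ.λ.1)) 0)
  →2  λ.0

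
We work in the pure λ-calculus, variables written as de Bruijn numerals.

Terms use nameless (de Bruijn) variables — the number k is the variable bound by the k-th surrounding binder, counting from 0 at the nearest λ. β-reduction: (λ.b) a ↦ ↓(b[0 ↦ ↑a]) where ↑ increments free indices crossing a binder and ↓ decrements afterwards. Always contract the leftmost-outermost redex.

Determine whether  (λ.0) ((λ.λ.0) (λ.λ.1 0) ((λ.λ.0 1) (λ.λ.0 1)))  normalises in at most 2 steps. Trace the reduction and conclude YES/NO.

Answer: NO — after 2 steps the term is (λ.0) ((λ.λ.0 1) (λ.λ.0 1)), not yet normal

Reduction:
  start: (λ.0) ((λ.λ.0) (λ.λ.1 0) ((λ.λ.0 1) (λ.λ.0 1)))
  →1  (λ.λ.0) (λ.λ.1 0) ((λ.λ.0 1) (λ.λ.0 1))
  →2  (λ.0) ((λ.λ.0 1) (λ.λ.0 1))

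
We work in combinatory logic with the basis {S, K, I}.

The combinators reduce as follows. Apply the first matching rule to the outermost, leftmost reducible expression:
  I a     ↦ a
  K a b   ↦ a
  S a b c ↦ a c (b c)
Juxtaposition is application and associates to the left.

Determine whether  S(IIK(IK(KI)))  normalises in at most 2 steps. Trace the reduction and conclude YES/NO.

  start: S(IIK(IK(KI)))
  →1  S(IK(IK(KI)))
  →2  S(K(IK(KI)))

Answer: NO — after 2 steps the term is S(K(IK(KI))), not yet normal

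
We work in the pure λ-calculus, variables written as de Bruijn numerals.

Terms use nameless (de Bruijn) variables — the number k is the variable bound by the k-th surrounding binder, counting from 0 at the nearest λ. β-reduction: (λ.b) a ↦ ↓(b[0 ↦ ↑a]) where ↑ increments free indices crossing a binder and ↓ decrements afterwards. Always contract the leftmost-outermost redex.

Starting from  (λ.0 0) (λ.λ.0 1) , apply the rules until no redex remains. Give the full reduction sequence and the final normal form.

Answer: normal form = λ.0 (λ.λ.0 1)  (in 2 steps)

Working:
  start: (λ.0 0) (λ.λ.0 1)
  →1  (λ.λ.0 1) (λ.λ.0 1)
  →2  λ.0 (λ.λ.0 1)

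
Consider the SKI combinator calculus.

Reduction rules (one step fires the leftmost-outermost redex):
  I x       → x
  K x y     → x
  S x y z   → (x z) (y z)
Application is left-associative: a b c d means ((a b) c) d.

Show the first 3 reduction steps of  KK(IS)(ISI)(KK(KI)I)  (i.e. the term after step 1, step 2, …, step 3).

Answer: after 3 steps: SI

Working:
  start: KK(IS)(ISI)(KK(KI)I)
  →1  K(ISI)(KK(KI)I)
  →2  ISI
  →3  SI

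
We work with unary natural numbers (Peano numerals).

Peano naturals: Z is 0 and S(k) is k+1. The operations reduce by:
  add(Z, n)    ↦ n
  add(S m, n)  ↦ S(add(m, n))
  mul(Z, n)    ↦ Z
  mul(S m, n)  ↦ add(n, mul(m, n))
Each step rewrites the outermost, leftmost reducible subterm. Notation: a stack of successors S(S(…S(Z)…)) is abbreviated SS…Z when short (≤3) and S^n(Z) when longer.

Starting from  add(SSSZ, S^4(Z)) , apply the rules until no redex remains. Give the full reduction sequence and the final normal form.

  start: add(SSSZ, S^4(Z))
  step 1: S(add(SSZ, S^4(Z)))
  step 2: S(S(add(SZ, S^4(Z))))
  step 3: S(S(S(add(Z, S^4(Z)))))
  step 4: S^7(Z)

Answer: normal form = S^7(Z)  (in 4 steps)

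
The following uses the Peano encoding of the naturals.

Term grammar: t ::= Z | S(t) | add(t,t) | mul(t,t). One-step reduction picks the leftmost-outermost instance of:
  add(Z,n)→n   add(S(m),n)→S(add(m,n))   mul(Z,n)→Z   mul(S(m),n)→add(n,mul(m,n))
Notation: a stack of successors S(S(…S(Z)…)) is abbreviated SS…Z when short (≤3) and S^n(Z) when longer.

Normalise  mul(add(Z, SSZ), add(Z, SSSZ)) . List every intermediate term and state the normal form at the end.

Answer: normal form = S^6(Z)  (in 14 steps)

Derivation:
  start: mul(add(Z, SSZ), add(Z, SSSZ))
  →1  mul(SSZ, add(Z, SSSZ))
  →2  add(add(Z, SSSZ), mul(SZ, add(Z, SSSZ)))
  →3  add(SSSZ, mul(SZ, add(Z, SSSZ)))
  →4  S(add(SSZ, mul(SZ, add(Z, SSSZ))))
  →5  S(S(add(SZ, mul(SZ, add(Z, SSSZ)))))
  →6  S(S(S(add(Z, mul(SZ, add(Z, SSSZ))))))
  →7  S(S(S(mul(SZ, add(Z, SSSZ)))))
  →8  S(S(S(add(add(Z, SSSZ), mul(Z, add(Z, SSSZ))))))
  →9  S(S(S(add(SSSZ, mul(Z, add(Z, SSSZ))))))
  →10  S(S(S(S(add(SSZ, mul(Z, add(Z, SSSZ)))))))
  →11  S(S(S(S(S(add(SZ, mul(Z, add(Z, SSSZ))))))))
  →12  S(S(S(S(S(S(add(Z, mul(Z, add(Z, SSSZ)))))))))
  →13  S(S(S(S(S(S(mul(Z, add(Z, SSSZ))))))))
  →14  S^6(Z)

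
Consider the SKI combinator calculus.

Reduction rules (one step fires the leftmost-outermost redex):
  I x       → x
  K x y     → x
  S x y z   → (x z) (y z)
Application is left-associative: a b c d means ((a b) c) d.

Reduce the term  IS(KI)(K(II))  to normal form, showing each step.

Answer: normal form = S(KI)(KI)  (in 2 steps)

Derivation:
  start: IS(KI)(K(II))
  →1  S(KI)(K(II))
  →2  S(KI)(KI)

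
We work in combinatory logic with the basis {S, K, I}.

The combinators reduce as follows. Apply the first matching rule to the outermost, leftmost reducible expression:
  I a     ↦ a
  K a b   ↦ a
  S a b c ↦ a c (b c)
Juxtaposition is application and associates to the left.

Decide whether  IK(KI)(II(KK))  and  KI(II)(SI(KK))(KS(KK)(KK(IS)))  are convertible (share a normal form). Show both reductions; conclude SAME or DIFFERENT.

Answer: DIFFERENT — A ⇓ KI, B ⇓ SKK

Reduction:
Term A:
  start: IK(KI)(II(KK))
  step 1: K(KI)(II(KK))
  step 2: KI

Term B:
  start: KI(II)(SI(KK))(KS(KK)(KK(IS)))
  step 1: I(SI(KK))(KS(KK)(KK(IS)))
  step 2: SI(KK)(KS(KK)(KK(IS)))
  step 3: I(KS(KK)(KK(IS)))(KK(KS(KK)(KK(IS))))
  step 4: KS(KK)(KK(IS))(KK(KS(KK)(KK(IS))))
  step 5: S(KK(IS))(KK(KS(KK)(KK(IS))))
  step 6: SK(KK(KS(KK)(KK(IS))))
  step 7: SKK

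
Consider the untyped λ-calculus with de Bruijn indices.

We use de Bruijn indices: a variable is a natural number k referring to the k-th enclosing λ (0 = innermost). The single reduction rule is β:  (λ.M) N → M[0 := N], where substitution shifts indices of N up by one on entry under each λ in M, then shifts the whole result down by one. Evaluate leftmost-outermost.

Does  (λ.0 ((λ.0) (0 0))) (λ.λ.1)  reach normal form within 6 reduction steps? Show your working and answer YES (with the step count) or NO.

  start: (λ.0 ((λ.0) (0 0))) (λ.λ.1)
  [1] (λ.λ.1) ((λ.0) ((λ.λ.1) (λ.λ.1)))
  [2] λ.(λ.0) ((λ.λ.1) (λ.λ.1))
  [3] λ.(λ.λ.1) (λ.λ.1)
  [4] λ.λ.λ.λ.1

Answer: YES — reaches normal form λ.λ.λ.λ.1 in 4 ≤ 6 steps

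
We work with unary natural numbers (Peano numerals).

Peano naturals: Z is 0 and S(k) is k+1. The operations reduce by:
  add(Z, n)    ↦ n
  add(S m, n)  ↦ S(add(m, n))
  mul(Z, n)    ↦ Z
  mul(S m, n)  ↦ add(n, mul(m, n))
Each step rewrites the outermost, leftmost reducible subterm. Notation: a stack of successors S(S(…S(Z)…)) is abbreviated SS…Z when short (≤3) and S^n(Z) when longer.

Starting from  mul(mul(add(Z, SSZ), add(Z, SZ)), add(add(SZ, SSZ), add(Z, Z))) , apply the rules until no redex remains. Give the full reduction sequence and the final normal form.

  start: mul(mul(add(Z, SSZ), add(Z, SZ)), add(add(SZ, SSZ), add(Z, Z)))
  step 1: mul(mul(SSZ, add(Z, SZ)), add(add(SZ, SSZ), add(Z, Z)))
  step 2: mul(add(add(Z, SZ), mul(SZ, add(Z, SZ))), add(add(SZ, SSZ), add(Z, Z)))
  step 3: mul(add(SZ, mul(SZ, add(Z, SZ))), add(add(SZ, SSZ), add(Z, Z)))
  step 4: mul(S(add(Z, mul(SZ, add(Z, SZ)))), add(add(SZ, SSZ), add(Z, Z)))
  step 5: add(add(add(SZ, SSZ), add(Z, Z)), mul(add(Z, mul(SZ, add(Z, SZ))), add(add(SZ, SSZ), add(Z, Z))))
  step 6: add(add(S(add(Z, SSZ)), add(Z, Z)), mul(add(Z, mul(SZ, add(Z, SZ))), add(add(SZ, SSZ), add(Z, Z))))
  step 7: add(S(add(add(Z, SSZ), add(Z, Z))), mul(add(Z, mul(SZ, add(Z, SZ))), add(add(SZ, SSZ), add(Z, Z))))
  step 8: S(add(add(add(Z, SSZ), add(Z, Z)), mul(add(Z, mul(SZ, add(Z, SZ))), add(add(SZ, SSZ), add(Z, Z)))))
  step 9: S(add(add(SSZ, add(Z, Z)), mul(add(Z, mul(SZ, add(Z, SZ))), add(add(SZ, SSZ), add(Z, Z)))))
  step 10: S(add(S(add(SZ, add(Z, Z))), mul(add(Z, mul(SZ, add(Z, SZ))), add(add(SZ, SSZ), add(Z, Z)))))
  step 11: S(S(add(add(SZ, add(Z, Z)), mul(add(Z, mul(SZ, add(Z, SZ))), add(add(SZ, SSZ), add(Z, Z))))))
  step 12: S(S(add(S(add(Z, add(Z, Z))), mul(add(Z, mul(SZ, add(Z, SZ))), add(add(SZ, SSZ), add(Z, Z))))))
  step 13: S(S(S(add(add(Z, add(Z, Z)), mul(add(Z, mul(SZ, add(Z, SZ))), add(add(SZ, SSZ), add(Z, Z)))))))
  step 14: S(S(S(add(add(Z, Z), mul(add(Z, mul(SZ, add(Z, SZ))), add(add(SZ, SSZ), add(Z, Z)))))))
  step 15: S(S(S(add(Z, mul(add(Z, mul(SZ, add(Z, SZ))), add(add(SZ, SSZ), add(Z, Z)))))))
  step 16: S(S(S(mul(add(Z, mul(SZ, add(Z, SZ))), add(add(SZ, SSZ), add(Z, Z))))))
  step 17: S(S(S(mul(mul(SZ, add(Z, SZ)), add(add(SZ, SSZ), add(Z, Z))))))
  step 18: S(S(S(mul(add(add(Z, SZ), mul(Z, add(Z, SZ))), add(add(SZ, SSZ), add(Z, Z))))))
  step 19: S(S(S(mul(add(SZ, mul(Z, add(Z, SZ))), add(add(SZ, SSZ), add(Z, Z))))))
  step 20: S(S(S(mul(S(add(Z, mul(Z, add(Z, SZ)))), add(add(SZ, SSZ), add(Z, Z))))))
  step 21: S(S(S(add(add(add(SZ, SSZ), add(Z, Z)), mul(add(Z, mul(Z, add(Z, SZ))), add(add(SZ, SSZ), add(Z, Z)))))))
  step 22: S(S(S(add(add(S(add(Z, SSZ)), add(Z, Z)), mul(add(Z, mul(Z, add(Z, SZ))), add(add(SZ, SSZ), add(Z, Z)))))))
  step 23: S(S(S(add(S(add(add(Z, SSZ), add(Z, Z))), mul(add(Z, mul(Z, add(Z, SZ))), add(add(SZ, SSZ), add(Z, Z)))))))
  step 24: S(S(S(S(add(add(add(Z, SSZ), add(Z, Z)), mul(add(Z, mul(Z, add(Z, SZ))), add(add(SZ, SSZ), add(Z, Z))))))))
  step 25: S(S(S(S(add(add(SSZ, add(Z, Z)), mul(add(Z, mul(Z, add(Z, SZ))), add(add(SZ, SSZ), add(Z, Z))))))))
  step 26: S(S(S(S(add(S(add(SZ, add(Z, Z))), mul(add(Z, mul(Z, add(Z, SZ))), add(add(SZ, SSZ), add(Z, Z))))))))
  step 27: S(S(S(S(S(add(add(SZ, add(Z, Z)), mul(add(Z, mul(Z, add(Z, SZ))), add(add(SZ, SSZ), add(Z, Z)))))))))
  step 28: S(S(S(S(S(add(S(add(Z, add(Z, Z))), mul(add(Z, mul(Z, add(Z, SZ))), add(add(SZ, SSZ), add(Z, Z)))))))))
  step 29: S(S(S(S(S(S(add(add(Z, add(Z, Z)), mul(add(Z, mul(Z, add(Z, SZ))), add(add(SZ, SSZ), add(Z, Z))))))))))
  step 30: S(S(S(S(S(S(add(add(Z, Z), mul(add(Z, mul(Z, add(Z, SZ))), add(add(SZ, SSZ), add(Z, Z))))))))))
  step 31: S(S(S(S(S(S(add(Z, mul(add(Z, mul(Z, add(Z, SZ))), add(add(SZ, SSZ), add(Z, Z))))))))))
  step 32: S(S(S(S(S(S(mul(add(Z, mul(Z, add(Z, SZ))), add(add(SZ, SSZ), add(Z, Z)))))))))
  step 33: S(S(S(S(S(S(mul(mul(Z, add(Z, SZ)), add(add(SZ, SSZ), add(Z, Z)))))))))
  step 34: S(S(S(S(S(S(mul(Z, add(add(SZ, SSZ), add(Z, Z)))))))))
  step 35: S^6(Z)

Answer: normal form = S^6(Z)  (in 35 steps)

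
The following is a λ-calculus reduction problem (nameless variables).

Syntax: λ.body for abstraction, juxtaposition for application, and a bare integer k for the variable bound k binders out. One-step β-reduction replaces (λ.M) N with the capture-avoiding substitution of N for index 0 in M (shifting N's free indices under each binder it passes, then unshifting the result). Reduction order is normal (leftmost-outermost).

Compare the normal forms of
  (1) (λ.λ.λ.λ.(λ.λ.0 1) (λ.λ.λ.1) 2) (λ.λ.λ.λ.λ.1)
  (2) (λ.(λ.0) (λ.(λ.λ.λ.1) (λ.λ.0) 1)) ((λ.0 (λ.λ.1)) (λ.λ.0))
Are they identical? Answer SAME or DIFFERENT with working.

Term A:
  start: (λ.λ.λ.λ.(λ.λ.0 1) (λ.λ.λ.1) 2) (λ.λ.λ.λ.λ.1)
  step 1: λ.λ.λ.(λ.λ.0 1) (λ.λ.λ.1) 2
  step 2: λ.λ.λ.(λ.0 (λ.λ.λ.1)) 2
  step 3: λ.λ.λ.2 (λ.λ.λ.1)

Term B:
  start: (λ.(λ.0) (λ.(λ.λ.λ.1) (λ.λ.0) 1)) ((λ.0 (λ.λ.1)) (λ.λ.0))
  step 1: (λ.0) (λ.(λ.λ.λ.1) (λ.λ.0) ((λ.0 (λ.λ.1)) (λ.λ.0)))
  step 2: λ.(λ.λ.λ.1) (λ.λ.0) ((λ.0 (λ.λ.1)) (λ.λ.0))
  step 3: λ.(λ.λ.1) ((λ.0 (λ.λ.1)) (λ.λ.0))
  step 4: λ.λ.(λ.0 (λ.λ.1)) (λ.λ.0)
  step 5: λ.λ.(λ.λ.0) (λ.λ.1)
  step 6: λ.λ.λ.0

Answer: DIFFERENT — A ⇓ λ.λ.λ.2 (λ.λ.λ.1), B ⇓ λ.λ.λ.0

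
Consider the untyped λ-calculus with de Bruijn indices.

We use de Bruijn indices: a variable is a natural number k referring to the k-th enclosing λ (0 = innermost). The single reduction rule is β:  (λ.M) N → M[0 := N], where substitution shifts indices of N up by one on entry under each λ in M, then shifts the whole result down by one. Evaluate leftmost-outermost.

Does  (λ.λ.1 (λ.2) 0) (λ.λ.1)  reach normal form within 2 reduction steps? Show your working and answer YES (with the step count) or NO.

  start: (λ.λ.1 (λ.2) 0) (λ.λ.1)
  [1] λ.(λ.λ.1) (λ.λ.λ.1) 0
  [2] λ.(λ.λ.λ.λ.1) 0

Answer: NO — after 2 steps the term is λ.(λ.λ.λ.λ.1) 0, not yet normal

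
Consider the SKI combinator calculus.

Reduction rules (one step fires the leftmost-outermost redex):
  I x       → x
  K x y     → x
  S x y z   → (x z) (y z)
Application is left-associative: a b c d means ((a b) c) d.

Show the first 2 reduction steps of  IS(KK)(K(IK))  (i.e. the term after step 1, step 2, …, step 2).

  start: IS(KK)(K(IK))
  step 1: S(KK)(K(IK))
  step 2: S(KK)(KK)

Answer: after 2 steps: S(KK)(KK)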